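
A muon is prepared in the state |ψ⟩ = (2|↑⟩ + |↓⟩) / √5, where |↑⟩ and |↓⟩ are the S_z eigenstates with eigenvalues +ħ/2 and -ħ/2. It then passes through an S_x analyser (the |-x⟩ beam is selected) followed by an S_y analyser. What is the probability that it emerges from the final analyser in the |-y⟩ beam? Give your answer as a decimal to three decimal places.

First analyser (S_x): P(|-x⟩) = |⟨-x|ψ⟩|² = 1/10.
After stage 1 the state is |-x⟩; P(|-y⟩) = |⟨-y|-x⟩|² = 1/2.
Joint probability = 1/10 × 1/2 = 0.050.

0.050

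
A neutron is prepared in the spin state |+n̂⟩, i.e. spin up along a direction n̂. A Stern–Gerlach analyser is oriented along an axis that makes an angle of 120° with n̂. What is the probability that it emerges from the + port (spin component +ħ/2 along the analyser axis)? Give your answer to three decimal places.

0.250

For spin-½, the probability of finding spin-up along an axis at angle θ to the initial spin direction is cos²(θ/2); spin-down is sin²(θ/2).
θ = 120°, so P = cos²(60°) ≈ 0.250.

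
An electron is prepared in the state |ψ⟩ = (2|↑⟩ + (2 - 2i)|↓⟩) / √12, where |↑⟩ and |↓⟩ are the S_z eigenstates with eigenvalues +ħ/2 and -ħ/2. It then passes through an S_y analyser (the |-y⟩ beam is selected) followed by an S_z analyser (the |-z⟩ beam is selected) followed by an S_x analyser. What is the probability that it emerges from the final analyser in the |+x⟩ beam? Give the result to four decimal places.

0.2083

First analyser (S_y): P(|-y⟩) = |⟨-y|ψ⟩|² = 20/24.
After stage 1 the state is |-y⟩; P(|-z⟩) = |⟨-z|-y⟩|² = 1/2.
After stage 2 the state is |-z⟩; P(|+x⟩) = |⟨+x|-z⟩|² = 1/2.
Joint probability = 20/24 × 1/2 × 1/2 = 0.2083.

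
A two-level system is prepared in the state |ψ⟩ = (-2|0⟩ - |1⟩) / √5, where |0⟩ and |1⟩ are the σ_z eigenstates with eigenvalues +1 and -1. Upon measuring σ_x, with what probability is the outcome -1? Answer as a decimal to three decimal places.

0.100

|-x⟩ = (|0⟩ - |1⟩)/√2, so ⟨-x|ψ⟩ = (-1) / (√2·√5).
P = |-1|² / 10 = 1/10.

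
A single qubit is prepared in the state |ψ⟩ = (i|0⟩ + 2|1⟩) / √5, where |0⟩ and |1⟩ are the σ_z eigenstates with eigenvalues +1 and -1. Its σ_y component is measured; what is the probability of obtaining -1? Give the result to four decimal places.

0.9000

|-y⟩ = (|0⟩ - i|1⟩)/√2, so ⟨-y|ψ⟩ = (3i) / (√2·√5).
P = |3i|² / 10 = 9/10.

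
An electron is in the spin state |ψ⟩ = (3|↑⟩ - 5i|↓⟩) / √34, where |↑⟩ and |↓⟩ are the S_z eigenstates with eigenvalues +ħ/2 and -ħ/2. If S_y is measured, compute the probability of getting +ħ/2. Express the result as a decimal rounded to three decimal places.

0.059

|+y⟩ = (|↑⟩ + i|↓⟩)/√2, so ⟨+y|ψ⟩ = (-2) / (√2·√34).
P = |-2|² / 68 = 4/68.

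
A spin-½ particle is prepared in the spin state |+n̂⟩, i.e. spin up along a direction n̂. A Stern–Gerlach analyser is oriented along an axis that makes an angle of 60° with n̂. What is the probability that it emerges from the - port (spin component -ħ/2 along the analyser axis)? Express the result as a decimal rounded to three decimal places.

0.250

For spin-½, the probability of finding spin-up along an axis at angle θ to the initial spin direction is cos²(θ/2); spin-down is sin²(θ/2).
θ = 60°, so P = sin²(30°) ≈ 0.250.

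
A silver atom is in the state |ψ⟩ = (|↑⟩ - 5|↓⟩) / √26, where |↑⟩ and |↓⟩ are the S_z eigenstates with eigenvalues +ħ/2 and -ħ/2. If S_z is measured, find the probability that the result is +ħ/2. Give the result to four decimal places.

The +ħ/2 outcome corresponds to |↑⟩. Its amplitude in |ψ⟩ is 1/√26.
P = |1|² / 26 = 1/26.

0.0385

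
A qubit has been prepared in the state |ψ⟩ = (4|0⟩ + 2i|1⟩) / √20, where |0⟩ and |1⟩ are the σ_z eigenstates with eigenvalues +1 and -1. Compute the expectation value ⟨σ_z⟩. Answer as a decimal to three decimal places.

0.600

⟨σ_z⟩ = |a|² - |b|² divided by |a|²+|b|², with a, b the |0⟩, |1⟩ amplitudes.
= (16 - 4)/20 = 12/20.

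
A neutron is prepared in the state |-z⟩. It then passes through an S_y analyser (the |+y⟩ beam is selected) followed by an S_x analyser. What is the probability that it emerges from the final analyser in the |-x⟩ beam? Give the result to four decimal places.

First analyser (S_y): from |-z⟩, P(|+y⟩) = 1/2.
After stage 1 the state is |+y⟩; P(|-x⟩) = |⟨-x|+y⟩|² = 1/2.
Joint probability = 1/2 × 1/2 = 0.2500.

0.2500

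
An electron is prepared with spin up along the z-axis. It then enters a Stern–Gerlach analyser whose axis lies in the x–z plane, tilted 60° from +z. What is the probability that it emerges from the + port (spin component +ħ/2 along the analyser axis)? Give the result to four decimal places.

0.7500

For spin-½, the probability of finding spin-up along an axis at angle θ to the initial spin direction is cos²(θ/2); spin-down is sin²(θ/2).
θ = 60°, so P = cos²(30°) ≈ 0.7500.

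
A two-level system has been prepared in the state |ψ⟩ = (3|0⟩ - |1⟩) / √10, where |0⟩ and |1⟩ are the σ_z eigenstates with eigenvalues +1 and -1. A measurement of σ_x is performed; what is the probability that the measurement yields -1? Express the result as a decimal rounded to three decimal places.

|-x⟩ = (|0⟩ - |1⟩)/√2, so ⟨-x|ψ⟩ = (4) / (√2·√10).
P = |4|² / 20 = 16/20.

0.800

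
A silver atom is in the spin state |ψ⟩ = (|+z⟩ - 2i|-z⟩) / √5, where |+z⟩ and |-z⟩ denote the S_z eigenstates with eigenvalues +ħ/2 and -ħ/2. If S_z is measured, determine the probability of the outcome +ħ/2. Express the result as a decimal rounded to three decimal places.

The +ħ/2 outcome corresponds to |+z⟩. Its amplitude in |ψ⟩ is 1/√5.
P = |1|² / 5 = 1/5.

0.200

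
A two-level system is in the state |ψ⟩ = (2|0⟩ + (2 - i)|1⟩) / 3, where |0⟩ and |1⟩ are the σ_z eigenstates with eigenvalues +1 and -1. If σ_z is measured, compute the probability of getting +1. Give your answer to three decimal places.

0.444

The +1 outcome corresponds to |0⟩. Its amplitude in |ψ⟩ is 2/3.
P = |2|² / 9 = 4/9.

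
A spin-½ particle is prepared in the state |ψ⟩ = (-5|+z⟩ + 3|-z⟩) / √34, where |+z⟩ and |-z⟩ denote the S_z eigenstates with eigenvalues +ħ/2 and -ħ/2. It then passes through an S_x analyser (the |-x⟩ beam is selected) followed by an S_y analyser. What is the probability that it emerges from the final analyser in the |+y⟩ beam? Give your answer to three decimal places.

First analyser (S_x): P(|-x⟩) = |⟨-x|ψ⟩|² = 64/68.
After stage 1 the state is |-x⟩; P(|+y⟩) = |⟨+y|-x⟩|² = 1/2.
Joint probability = 64/68 × 1/2 = 0.471.

0.471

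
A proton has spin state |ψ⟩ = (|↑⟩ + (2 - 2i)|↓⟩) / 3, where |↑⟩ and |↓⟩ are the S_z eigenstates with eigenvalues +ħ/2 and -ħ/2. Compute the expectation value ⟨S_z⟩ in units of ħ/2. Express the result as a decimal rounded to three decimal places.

-0.778

⟨σ_z⟩ = |a|² - |b|² divided by |a|²+|b|², with a, b the |↑⟩, |↓⟩ amplitudes.
= (1 - 8)/9 = -7/9.
⟨S_z⟩ = (ħ/2)·⟨σ_z⟩.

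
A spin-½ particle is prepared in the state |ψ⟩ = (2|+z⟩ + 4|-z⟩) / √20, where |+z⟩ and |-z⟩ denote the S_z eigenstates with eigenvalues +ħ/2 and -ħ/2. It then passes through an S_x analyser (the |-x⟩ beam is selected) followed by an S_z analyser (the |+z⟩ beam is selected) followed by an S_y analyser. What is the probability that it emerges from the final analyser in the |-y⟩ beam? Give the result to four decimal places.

0.0250

First analyser (S_x): P(|-x⟩) = |⟨-x|ψ⟩|² = 4/40.
After stage 1 the state is |-x⟩; P(|+z⟩) = |⟨+z|-x⟩|² = 1/2.
After stage 2 the state is |+z⟩; P(|-y⟩) = |⟨-y|+z⟩|² = 1/2.
Joint probability = 4/40 × 1/2 × 1/2 = 0.0250.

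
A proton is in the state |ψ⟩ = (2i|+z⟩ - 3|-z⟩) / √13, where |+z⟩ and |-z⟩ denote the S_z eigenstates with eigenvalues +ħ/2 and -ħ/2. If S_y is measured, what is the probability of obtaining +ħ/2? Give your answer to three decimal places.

0.962

|+y⟩ = (|+z⟩ + i|-z⟩)/√2, so ⟨+y|ψ⟩ = (5i) / (√2·√13).
P = |5i|² / 26 = 25/26.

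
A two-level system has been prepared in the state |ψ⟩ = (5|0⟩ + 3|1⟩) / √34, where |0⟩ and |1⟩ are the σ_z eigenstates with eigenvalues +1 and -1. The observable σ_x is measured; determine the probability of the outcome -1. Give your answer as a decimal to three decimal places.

|-x⟩ = (|0⟩ - |1⟩)/√2, so ⟨-x|ψ⟩ = (2) / (√2·√34).
P = |2|² / 68 = 4/68.

0.059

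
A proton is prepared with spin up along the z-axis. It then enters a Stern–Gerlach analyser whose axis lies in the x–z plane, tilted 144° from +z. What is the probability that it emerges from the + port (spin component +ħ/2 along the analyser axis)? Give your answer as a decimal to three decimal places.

0.095

For spin-½, the probability of finding spin-up along an axis at angle θ to the initial spin direction is cos²(θ/2); spin-down is sin²(θ/2).
θ = 144°, so P = cos²(72°) ≈ 0.095.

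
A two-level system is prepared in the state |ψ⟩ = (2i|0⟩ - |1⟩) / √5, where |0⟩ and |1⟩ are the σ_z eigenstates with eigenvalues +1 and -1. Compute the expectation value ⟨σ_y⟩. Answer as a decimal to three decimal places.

0.800

⟨σ_y⟩ = 2 Im(a* b)/(|a|²+|b|²) with a = 2i, b = -1.
a* b = 2i, so ⟨σ_y⟩ = 4/5.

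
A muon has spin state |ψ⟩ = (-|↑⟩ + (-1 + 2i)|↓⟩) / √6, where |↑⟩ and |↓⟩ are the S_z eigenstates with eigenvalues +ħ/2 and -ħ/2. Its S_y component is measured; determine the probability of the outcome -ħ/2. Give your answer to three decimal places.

|-y⟩ = (|↑⟩ - i|↓⟩)/√2, so ⟨-y|ψ⟩ = (-3 - i) / (√2·√6).
P = |-3 - i|² / 12 = 10/12.

0.833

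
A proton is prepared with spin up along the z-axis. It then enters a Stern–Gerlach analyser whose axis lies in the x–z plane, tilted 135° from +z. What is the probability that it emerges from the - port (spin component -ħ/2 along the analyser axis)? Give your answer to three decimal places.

0.854

For spin-½, the probability of finding spin-up along an axis at angle θ to the initial spin direction is cos²(θ/2); spin-down is sin²(θ/2).
θ = 135°, so P = sin²(67.5°) ≈ 0.854.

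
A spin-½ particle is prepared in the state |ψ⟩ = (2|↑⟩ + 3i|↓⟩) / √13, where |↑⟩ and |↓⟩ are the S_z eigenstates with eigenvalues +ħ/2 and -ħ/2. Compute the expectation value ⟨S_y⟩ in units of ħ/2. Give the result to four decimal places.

⟨σ_y⟩ = 2 Im(a* b)/(|a|²+|b|²) with a = 2, b = 3i.
a* b = 6i, so ⟨σ_y⟩ = 12/13.
⟨S_y⟩ = (ħ/2)·⟨σ_y⟩.

0.9231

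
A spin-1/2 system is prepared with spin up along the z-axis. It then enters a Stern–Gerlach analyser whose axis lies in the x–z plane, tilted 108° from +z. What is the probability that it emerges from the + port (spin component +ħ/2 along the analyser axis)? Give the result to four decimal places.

For spin-½, the probability of finding spin-up along an axis at angle θ to the initial spin direction is cos²(θ/2); spin-down is sin²(θ/2).
θ = 108°, so P = cos²(54°) ≈ 0.3455.

0.3455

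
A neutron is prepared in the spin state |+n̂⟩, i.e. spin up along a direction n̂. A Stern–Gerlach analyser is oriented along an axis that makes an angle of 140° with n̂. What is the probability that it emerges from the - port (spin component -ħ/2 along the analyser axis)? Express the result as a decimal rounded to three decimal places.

For spin-½, the probability of finding spin-up along an axis at angle θ to the initial spin direction is cos²(θ/2); spin-down is sin²(θ/2).
θ = 140°, so P = sin²(70°) ≈ 0.883.

0.883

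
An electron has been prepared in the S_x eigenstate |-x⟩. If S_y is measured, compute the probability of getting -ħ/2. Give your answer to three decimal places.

In the S_z basis, |-x⟩ = (|+z⟩ - |-z⟩)/√2 and |-y⟩ = (|+z⟩ - i|-z⟩)/√2.
|⟨-y|-x⟩|² = 1/2.

0.500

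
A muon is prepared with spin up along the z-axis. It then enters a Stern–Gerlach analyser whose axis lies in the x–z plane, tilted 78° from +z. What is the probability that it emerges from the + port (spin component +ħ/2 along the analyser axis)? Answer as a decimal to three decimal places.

For spin-½, the probability of finding spin-up along an axis at angle θ to the initial spin direction is cos²(θ/2); spin-down is sin²(θ/2).
θ = 78°, so P = cos²(39°) ≈ 0.604.

0.604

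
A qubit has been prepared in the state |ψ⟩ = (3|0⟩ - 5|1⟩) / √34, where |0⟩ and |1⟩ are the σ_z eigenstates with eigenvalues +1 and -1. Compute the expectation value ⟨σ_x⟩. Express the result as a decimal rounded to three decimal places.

⟨σ_x⟩ = 2 Re(a* b)/(|a|²+|b|²) with a = 3, b = -5.
a* b = -15, so ⟨σ_x⟩ = -30/34.

-0.882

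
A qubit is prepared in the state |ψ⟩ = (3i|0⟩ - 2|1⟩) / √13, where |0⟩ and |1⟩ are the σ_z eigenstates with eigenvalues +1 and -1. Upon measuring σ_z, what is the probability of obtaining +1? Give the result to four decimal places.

0.6923

The +1 outcome corresponds to |0⟩. Its amplitude in |ψ⟩ is 3i/√13.
P = |3i|² / 13 = 9/13.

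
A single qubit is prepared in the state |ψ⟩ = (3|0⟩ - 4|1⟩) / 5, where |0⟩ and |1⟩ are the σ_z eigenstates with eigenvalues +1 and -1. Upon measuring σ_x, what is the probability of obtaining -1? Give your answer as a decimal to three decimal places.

|-x⟩ = (|0⟩ - |1⟩)/√2, so ⟨-x|ψ⟩ = (7) / (√2·5).
P = |7|² / 50 = 49/50.

0.980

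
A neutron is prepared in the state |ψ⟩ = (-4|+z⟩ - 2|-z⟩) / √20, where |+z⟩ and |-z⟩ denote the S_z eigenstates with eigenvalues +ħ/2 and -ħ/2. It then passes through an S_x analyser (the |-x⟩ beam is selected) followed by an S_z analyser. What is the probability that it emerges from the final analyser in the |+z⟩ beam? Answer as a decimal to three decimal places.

0.050

First analyser (S_x): P(|-x⟩) = |⟨-x|ψ⟩|² = 4/40.
After stage 1 the state is |-x⟩; P(|+z⟩) = |⟨+z|-x⟩|² = 1/2.
Joint probability = 4/40 × 1/2 = 0.050.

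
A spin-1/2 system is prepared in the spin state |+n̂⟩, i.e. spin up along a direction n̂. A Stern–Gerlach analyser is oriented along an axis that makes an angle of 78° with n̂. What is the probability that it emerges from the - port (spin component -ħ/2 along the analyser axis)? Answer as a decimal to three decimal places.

For spin-½, the probability of finding spin-up along an axis at angle θ to the initial spin direction is cos²(θ/2); spin-down is sin²(θ/2).
θ = 78°, so P = sin²(39°) ≈ 0.396.

0.396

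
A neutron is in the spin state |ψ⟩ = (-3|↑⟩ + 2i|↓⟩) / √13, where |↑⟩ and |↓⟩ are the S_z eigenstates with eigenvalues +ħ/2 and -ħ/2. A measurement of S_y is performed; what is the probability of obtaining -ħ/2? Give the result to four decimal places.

0.9615

|-y⟩ = (|↑⟩ - i|↓⟩)/√2, so ⟨-y|ψ⟩ = (-5) / (√2·√13).
P = |-5|² / 26 = 25/26.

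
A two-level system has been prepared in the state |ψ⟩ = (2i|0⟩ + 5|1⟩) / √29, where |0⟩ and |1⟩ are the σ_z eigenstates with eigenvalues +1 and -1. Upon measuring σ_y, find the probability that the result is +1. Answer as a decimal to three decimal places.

0.155

|+y⟩ = (|0⟩ + i|1⟩)/√2, so ⟨+y|ψ⟩ = (-3i) / (√2·√29).
P = |-3i|² / 58 = 9/58.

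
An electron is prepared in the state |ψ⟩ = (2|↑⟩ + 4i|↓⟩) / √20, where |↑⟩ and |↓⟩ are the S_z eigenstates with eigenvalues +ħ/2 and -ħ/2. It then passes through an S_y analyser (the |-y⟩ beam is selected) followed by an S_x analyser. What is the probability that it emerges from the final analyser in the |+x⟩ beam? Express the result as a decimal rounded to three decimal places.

First analyser (S_y): P(|-y⟩) = |⟨-y|ψ⟩|² = 4/40.
After stage 1 the state is |-y⟩; P(|+x⟩) = |⟨+x|-y⟩|² = 1/2.
Joint probability = 4/40 × 1/2 = 0.050.

0.050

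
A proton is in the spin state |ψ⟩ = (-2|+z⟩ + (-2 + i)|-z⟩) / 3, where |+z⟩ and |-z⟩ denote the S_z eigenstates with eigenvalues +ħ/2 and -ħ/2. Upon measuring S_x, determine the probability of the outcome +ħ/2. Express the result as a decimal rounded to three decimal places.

0.944

|+x⟩ = (|+z⟩ + |-z⟩)/√2, so ⟨+x|ψ⟩ = (-4 + i) / (√2·3).
P = |-4 + i|² / 18 = 17/18.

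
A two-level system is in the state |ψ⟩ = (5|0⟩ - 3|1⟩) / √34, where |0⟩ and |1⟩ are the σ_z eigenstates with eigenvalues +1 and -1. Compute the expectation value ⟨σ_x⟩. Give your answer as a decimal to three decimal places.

-0.882

⟨σ_x⟩ = 2 Re(a* b)/(|a|²+|b|²) with a = 5, b = -3.
a* b = -15, so ⟨σ_x⟩ = -30/34.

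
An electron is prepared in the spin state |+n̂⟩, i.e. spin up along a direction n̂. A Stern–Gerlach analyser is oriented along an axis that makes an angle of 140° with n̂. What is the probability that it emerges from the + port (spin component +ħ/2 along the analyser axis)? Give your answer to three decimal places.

For spin-½, the probability of finding spin-up along an axis at angle θ to the initial spin direction is cos²(θ/2); spin-down is sin²(θ/2).
θ = 140°, so P = cos²(70°) ≈ 0.117.

0.117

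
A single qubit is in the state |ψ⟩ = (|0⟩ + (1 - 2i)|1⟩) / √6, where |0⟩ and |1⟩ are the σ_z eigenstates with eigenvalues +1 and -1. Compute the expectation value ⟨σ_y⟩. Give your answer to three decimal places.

⟨σ_y⟩ = 2 Im(a* b)/(|a|²+|b|²) with a = 1, b = (1 - 2i).
a* b = (1 - 2i), so ⟨σ_y⟩ = -4/6.

-0.667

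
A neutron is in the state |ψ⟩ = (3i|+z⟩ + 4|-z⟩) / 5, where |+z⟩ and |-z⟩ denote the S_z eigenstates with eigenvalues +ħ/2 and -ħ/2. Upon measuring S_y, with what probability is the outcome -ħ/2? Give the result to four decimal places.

|-y⟩ = (|+z⟩ - i|-z⟩)/√2, so ⟨-y|ψ⟩ = (7i) / (√2·5).
P = |7i|² / 50 = 49/50.

0.9800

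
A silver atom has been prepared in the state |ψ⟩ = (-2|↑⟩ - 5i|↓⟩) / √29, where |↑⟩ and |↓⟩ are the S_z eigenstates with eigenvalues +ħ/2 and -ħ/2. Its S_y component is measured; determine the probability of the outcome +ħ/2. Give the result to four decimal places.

0.8448

|+y⟩ = (|↑⟩ + i|↓⟩)/√2, so ⟨+y|ψ⟩ = (-7) / (√2·√29).
P = |-7|² / 58 = 49/58.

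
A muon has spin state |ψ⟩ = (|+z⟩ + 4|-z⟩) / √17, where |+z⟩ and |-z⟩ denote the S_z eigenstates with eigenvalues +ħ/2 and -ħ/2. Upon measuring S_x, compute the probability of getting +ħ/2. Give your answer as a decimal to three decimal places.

|+x⟩ = (|+z⟩ + |-z⟩)/√2, so ⟨+x|ψ⟩ = (5) / (√2·√17).
P = |5|² / 34 = 25/34.

0.735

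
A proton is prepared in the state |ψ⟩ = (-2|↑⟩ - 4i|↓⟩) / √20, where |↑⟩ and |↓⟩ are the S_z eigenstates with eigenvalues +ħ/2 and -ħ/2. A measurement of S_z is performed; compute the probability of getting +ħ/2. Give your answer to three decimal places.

0.200

The +ħ/2 outcome corresponds to |↑⟩. Its amplitude in |ψ⟩ is -2/√20.
P = |-2|² / 20 = 4/20.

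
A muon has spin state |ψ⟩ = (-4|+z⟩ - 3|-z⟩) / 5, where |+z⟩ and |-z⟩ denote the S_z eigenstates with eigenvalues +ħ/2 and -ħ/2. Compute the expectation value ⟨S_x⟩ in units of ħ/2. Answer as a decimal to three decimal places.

⟨σ_x⟩ = 2 Re(a* b)/(|a|²+|b|²) with a = -4, b = -3.
a* b = 12, so ⟨σ_x⟩ = 24/25.
⟨S_x⟩ = (ħ/2)·⟨σ_x⟩.

0.960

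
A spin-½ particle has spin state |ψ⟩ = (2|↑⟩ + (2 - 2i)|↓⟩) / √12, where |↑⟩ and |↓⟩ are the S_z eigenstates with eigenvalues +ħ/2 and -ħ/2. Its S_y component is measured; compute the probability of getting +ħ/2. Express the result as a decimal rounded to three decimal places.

|+y⟩ = (|↑⟩ + i|↓⟩)/√2, so ⟨+y|ψ⟩ = (-2i) / (√2·√12).
P = |-2i|² / 24 = 4/24.

0.167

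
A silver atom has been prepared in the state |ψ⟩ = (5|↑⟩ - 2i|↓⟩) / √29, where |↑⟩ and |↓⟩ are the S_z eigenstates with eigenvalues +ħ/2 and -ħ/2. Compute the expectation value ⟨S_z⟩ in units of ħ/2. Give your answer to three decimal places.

⟨σ_z⟩ = |a|² - |b|² divided by |a|²+|b|², with a, b the |↑⟩, |↓⟩ amplitudes.
= (25 - 4)/29 = 21/29.
⟨S_z⟩ = (ħ/2)·⟨σ_z⟩.

0.724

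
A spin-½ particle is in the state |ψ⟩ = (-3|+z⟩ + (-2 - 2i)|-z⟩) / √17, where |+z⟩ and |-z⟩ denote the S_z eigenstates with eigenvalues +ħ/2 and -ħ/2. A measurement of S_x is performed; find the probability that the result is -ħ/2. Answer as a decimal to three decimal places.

|-x⟩ = (|+z⟩ - |-z⟩)/√2, so ⟨-x|ψ⟩ = (-1 + 2i) / (√2·√17).
P = |-1 + 2i|² / 34 = 5/34.

0.147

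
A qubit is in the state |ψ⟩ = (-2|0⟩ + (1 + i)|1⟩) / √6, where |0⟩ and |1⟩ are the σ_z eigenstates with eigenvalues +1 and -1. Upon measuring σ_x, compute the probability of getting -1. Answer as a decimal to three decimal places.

|-x⟩ = (|0⟩ - |1⟩)/√2, so ⟨-x|ψ⟩ = (-3 - i) / (√2·√6).
P = |-3 - i|² / 12 = 10/12.

0.833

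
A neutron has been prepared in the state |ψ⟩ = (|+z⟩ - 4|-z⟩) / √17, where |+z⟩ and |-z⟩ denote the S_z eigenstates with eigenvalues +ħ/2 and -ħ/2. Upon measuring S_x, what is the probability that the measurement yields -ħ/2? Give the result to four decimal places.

|-x⟩ = (|+z⟩ - |-z⟩)/√2, so ⟨-x|ψ⟩ = (5) / (√2·√17).
P = |5|² / 34 = 25/34.

0.7353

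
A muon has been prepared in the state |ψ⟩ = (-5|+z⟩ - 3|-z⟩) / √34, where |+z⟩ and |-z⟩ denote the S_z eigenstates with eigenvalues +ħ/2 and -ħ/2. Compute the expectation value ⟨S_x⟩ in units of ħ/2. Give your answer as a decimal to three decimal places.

0.882

⟨σ_x⟩ = 2 Re(a* b)/(|a|²+|b|²) with a = -5, b = -3.
a* b = 15, so ⟨σ_x⟩ = 30/34.
⟨S_x⟩ = (ħ/2)·⟨σ_x⟩.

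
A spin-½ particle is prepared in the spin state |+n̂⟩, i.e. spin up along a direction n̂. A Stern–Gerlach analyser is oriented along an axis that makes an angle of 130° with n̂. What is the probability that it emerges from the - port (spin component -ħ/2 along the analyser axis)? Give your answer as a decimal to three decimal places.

0.821

For spin-½, the probability of finding spin-up along an axis at angle θ to the initial spin direction is cos²(θ/2); spin-down is sin²(θ/2).
θ = 130°, so P = sin²(65°) ≈ 0.821.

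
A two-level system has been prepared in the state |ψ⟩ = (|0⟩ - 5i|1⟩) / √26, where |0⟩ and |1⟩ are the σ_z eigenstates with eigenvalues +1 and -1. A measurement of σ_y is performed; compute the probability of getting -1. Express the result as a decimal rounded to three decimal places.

0.692

|-y⟩ = (|0⟩ - i|1⟩)/√2, so ⟨-y|ψ⟩ = (6) / (√2·√26).
P = |6|² / 52 = 36/52.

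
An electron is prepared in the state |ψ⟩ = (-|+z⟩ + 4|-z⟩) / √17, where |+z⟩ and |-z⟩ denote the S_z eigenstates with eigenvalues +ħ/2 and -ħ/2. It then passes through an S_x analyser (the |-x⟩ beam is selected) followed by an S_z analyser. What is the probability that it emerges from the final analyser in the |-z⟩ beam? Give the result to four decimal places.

0.3676

First analyser (S_x): P(|-x⟩) = |⟨-x|ψ⟩|² = 25/34.
After stage 1 the state is |-x⟩; P(|-z⟩) = |⟨-z|-x⟩|² = 1/2.
Joint probability = 25/34 × 1/2 = 0.3676.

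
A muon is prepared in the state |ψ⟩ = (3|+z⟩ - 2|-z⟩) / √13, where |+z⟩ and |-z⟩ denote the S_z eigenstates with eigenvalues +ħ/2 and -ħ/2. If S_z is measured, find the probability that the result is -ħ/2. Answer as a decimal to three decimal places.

The -ħ/2 outcome corresponds to |-z⟩. Its amplitude in |ψ⟩ is -2/√13.
P = |-2|² / 13 = 4/13.

0.308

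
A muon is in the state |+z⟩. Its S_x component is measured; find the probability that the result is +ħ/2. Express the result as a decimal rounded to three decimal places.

In the S_z basis, |+z⟩ = |+z⟩ and |+x⟩ = (|+z⟩ + |-z⟩)/√2.
|⟨+x|+z⟩|² = 1/2.

0.500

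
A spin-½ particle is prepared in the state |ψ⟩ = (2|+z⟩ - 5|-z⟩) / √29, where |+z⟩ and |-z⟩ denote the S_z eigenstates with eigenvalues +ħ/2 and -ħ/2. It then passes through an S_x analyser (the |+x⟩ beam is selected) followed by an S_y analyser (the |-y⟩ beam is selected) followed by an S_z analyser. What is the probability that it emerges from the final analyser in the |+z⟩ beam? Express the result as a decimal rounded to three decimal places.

First analyser (S_x): P(|+x⟩) = |⟨+x|ψ⟩|² = 9/58.
After stage 1 the state is |+x⟩; P(|-y⟩) = |⟨-y|+x⟩|² = 1/2.
After stage 2 the state is |-y⟩; P(|+z⟩) = |⟨+z|-y⟩|² = 1/2.
Joint probability = 9/58 × 1/2 × 1/2 = 0.039.

0.039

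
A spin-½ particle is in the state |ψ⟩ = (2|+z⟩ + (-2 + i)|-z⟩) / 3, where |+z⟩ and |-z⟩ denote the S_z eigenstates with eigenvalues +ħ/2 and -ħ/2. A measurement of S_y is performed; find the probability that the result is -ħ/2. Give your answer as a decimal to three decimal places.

|-y⟩ = (|+z⟩ - i|-z⟩)/√2, so ⟨-y|ψ⟩ = (1 - 2i) / (√2·3).
P = |1 - 2i|² / 18 = 5/18.

0.278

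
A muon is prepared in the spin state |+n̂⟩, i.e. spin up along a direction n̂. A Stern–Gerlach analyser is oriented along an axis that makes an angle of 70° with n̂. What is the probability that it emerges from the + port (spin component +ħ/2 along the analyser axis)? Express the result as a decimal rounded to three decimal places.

0.671

For spin-½, the probability of finding spin-up along an axis at angle θ to the initial spin direction is cos²(θ/2); spin-down is sin²(θ/2).
θ = 70°, so P = cos²(35°) ≈ 0.671.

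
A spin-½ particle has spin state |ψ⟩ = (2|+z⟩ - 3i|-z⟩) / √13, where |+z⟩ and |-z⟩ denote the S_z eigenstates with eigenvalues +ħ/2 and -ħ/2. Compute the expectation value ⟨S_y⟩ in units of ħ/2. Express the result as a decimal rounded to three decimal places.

-0.923

⟨σ_y⟩ = 2 Im(a* b)/(|a|²+|b|²) with a = 2, b = -3i.
a* b = -6i, so ⟨σ_y⟩ = -12/13.
⟨S_y⟩ = (ħ/2)·⟨σ_y⟩.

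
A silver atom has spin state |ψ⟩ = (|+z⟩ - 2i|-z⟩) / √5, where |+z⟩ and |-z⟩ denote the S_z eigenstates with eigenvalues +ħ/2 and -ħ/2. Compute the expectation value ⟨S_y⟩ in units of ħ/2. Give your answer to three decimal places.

⟨σ_y⟩ = 2 Im(a* b)/(|a|²+|b|²) with a = 1, b = -2i.
a* b = -2i, so ⟨σ_y⟩ = -4/5.
⟨S_y⟩ = (ħ/2)·⟨σ_y⟩.

-0.800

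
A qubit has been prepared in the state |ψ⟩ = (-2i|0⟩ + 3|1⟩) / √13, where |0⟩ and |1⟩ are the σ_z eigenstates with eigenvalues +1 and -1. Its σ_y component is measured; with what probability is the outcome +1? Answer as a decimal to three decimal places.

|+y⟩ = (|0⟩ + i|1⟩)/√2, so ⟨+y|ψ⟩ = (-5i) / (√2·√13).
P = |-5i|² / 26 = 25/26.

0.962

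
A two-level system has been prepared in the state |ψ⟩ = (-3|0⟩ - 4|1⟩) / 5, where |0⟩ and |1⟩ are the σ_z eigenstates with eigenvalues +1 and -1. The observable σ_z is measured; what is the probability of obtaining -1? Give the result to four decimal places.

The -1 outcome corresponds to |1⟩. Its amplitude in |ψ⟩ is -4/5.
P = |-4|² / 25 = 16/25.

0.6400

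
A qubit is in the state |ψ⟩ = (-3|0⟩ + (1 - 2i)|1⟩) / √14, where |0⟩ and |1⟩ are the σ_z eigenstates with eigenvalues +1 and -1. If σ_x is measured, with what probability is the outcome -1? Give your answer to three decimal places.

0.714

|-x⟩ = (|0⟩ - |1⟩)/√2, so ⟨-x|ψ⟩ = (-4 + 2i) / (√2·√14).
P = |-4 + 2i|² / 28 = 20/28.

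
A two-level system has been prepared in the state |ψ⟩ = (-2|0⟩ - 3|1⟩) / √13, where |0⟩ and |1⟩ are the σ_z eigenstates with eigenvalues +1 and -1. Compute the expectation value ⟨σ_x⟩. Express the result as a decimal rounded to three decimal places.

0.923

⟨σ_x⟩ = 2 Re(a* b)/(|a|²+|b|²) with a = -2, b = -3.
a* b = 6, so ⟨σ_x⟩ = 12/13.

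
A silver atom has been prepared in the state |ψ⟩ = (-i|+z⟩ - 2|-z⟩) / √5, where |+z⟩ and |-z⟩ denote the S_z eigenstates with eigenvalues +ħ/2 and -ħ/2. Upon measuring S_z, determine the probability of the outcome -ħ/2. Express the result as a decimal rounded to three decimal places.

The -ħ/2 outcome corresponds to |-z⟩. Its amplitude in |ψ⟩ is -2/√5.
P = |-2|² / 5 = 4/5.

0.800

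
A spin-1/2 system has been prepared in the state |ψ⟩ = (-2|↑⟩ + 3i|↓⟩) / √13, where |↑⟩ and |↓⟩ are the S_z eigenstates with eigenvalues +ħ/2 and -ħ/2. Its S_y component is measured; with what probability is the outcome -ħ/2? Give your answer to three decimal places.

|-y⟩ = (|↑⟩ - i|↓⟩)/√2, so ⟨-y|ψ⟩ = (-5) / (√2·√13).
P = |-5|² / 26 = 25/26.

0.962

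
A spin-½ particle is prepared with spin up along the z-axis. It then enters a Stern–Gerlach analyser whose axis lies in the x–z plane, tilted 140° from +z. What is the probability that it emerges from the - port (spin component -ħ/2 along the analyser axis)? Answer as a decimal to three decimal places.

For spin-½, the probability of finding spin-up along an axis at angle θ to the initial spin direction is cos²(θ/2); spin-down is sin²(θ/2).
θ = 140°, so P = sin²(70°) ≈ 0.883.

0.883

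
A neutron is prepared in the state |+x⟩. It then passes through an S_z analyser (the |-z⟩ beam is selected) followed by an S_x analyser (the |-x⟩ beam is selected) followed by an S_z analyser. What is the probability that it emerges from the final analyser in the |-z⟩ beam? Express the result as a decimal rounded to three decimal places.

0.125

First analyser (S_z): from |+x⟩, P(|-z⟩) = 1/2.
After stage 1 the state is |-z⟩; P(|-x⟩) = |⟨-x|-z⟩|² = 1/2.
After stage 2 the state is |-x⟩; P(|-z⟩) = |⟨-z|-x⟩|² = 1/2.
Joint probability = 1/2 × 1/2 × 1/2 = 0.125.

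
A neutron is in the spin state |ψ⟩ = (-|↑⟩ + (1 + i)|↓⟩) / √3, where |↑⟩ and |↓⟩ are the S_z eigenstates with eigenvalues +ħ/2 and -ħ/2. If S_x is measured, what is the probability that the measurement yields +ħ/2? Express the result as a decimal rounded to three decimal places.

0.167

|+x⟩ = (|↑⟩ + |↓⟩)/√2, so ⟨+x|ψ⟩ = (i) / (√2·√3).
P = |i|² / 6 = 1/6.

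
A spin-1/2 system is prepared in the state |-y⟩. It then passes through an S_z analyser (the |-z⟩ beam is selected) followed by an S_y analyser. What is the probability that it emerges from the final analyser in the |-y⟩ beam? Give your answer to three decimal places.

First analyser (S_z): from |-y⟩, P(|-z⟩) = 1/2.
After stage 1 the state is |-z⟩; P(|-y⟩) = |⟨-y|-z⟩|² = 1/2.
Joint probability = 1/2 × 1/2 = 0.250.

0.250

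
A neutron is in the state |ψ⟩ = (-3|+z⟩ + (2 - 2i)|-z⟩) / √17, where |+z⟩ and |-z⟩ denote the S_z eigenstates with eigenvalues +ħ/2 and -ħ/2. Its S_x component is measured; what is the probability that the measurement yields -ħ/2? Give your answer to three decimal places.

|-x⟩ = (|+z⟩ - |-z⟩)/√2, so ⟨-x|ψ⟩ = (-5 + 2i) / (√2·√17).
P = |-5 + 2i|² / 34 = 29/34.

0.853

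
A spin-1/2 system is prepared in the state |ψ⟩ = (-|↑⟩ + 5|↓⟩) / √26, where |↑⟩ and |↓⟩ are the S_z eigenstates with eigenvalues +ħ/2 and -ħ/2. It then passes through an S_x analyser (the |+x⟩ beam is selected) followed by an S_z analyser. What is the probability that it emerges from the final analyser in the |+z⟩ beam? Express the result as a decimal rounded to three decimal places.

0.154

First analyser (S_x): P(|+x⟩) = |⟨+x|ψ⟩|² = 16/52.
After stage 1 the state is |+x⟩; P(|+z⟩) = |⟨+z|+x⟩|² = 1/2.
Joint probability = 16/52 × 1/2 = 0.154.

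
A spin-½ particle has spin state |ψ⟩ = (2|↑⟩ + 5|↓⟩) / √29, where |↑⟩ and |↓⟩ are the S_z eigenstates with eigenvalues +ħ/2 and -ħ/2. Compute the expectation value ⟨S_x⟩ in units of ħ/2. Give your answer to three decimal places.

0.690

⟨σ_x⟩ = 2 Re(a* b)/(|a|²+|b|²) with a = 2, b = 5.
a* b = 10, so ⟨σ_x⟩ = 20/29.
⟨S_x⟩ = (ħ/2)·⟨σ_x⟩.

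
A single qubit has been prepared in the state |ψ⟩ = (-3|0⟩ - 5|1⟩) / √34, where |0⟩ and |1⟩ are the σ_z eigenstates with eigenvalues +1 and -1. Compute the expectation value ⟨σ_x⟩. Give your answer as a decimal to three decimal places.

⟨σ_x⟩ = 2 Re(a* b)/(|a|²+|b|²) with a = -3, b = -5.
a* b = 15, so ⟨σ_x⟩ = 30/34.

0.882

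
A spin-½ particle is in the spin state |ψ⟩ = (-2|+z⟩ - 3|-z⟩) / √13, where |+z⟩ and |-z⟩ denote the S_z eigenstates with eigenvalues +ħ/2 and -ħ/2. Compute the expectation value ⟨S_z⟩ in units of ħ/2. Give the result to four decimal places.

-0.3846

⟨σ_z⟩ = |a|² - |b|² divided by |a|²+|b|², with a, b the |+z⟩, |-z⟩ amplitudes.
= (4 - 9)/13 = -5/13.
⟨S_z⟩ = (ħ/2)·⟨σ_z⟩.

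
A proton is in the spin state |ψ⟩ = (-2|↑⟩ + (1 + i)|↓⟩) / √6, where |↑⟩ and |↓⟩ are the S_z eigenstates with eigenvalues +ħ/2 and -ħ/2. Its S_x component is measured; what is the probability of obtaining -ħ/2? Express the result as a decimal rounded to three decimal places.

0.833

|-x⟩ = (|↑⟩ - |↓⟩)/√2, so ⟨-x|ψ⟩ = (-3 - i) / (√2·√6).
P = |-3 - i|² / 12 = 10/12.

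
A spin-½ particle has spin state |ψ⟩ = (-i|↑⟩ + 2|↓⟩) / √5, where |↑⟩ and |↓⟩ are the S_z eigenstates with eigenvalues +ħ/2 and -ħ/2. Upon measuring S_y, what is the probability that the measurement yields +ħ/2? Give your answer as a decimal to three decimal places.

0.900

|+y⟩ = (|↑⟩ + i|↓⟩)/√2, so ⟨+y|ψ⟩ = (-3i) / (√2·√5).
P = |-3i|² / 10 = 9/10.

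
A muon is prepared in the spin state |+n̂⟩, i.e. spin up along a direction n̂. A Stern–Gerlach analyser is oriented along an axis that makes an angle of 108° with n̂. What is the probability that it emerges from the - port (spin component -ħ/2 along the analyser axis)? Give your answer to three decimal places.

For spin-½, the probability of finding spin-up along an axis at angle θ to the initial spin direction is cos²(θ/2); spin-down is sin²(θ/2).
θ = 108°, so P = sin²(54°) ≈ 0.655.

0.655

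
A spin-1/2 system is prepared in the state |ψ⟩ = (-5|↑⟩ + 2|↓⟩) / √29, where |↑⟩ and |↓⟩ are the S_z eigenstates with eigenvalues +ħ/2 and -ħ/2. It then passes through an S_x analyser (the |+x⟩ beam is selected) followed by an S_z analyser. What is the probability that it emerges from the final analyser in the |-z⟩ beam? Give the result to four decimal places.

0.0776

First analyser (S_x): P(|+x⟩) = |⟨+x|ψ⟩|² = 9/58.
After stage 1 the state is |+x⟩; P(|-z⟩) = |⟨-z|+x⟩|² = 1/2.
Joint probability = 9/58 × 1/2 = 0.0776.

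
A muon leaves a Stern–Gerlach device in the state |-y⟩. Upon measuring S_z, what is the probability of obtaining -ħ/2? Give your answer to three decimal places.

0.500

In the S_z basis, |-y⟩ = (|+z⟩ - i|-z⟩)/√2 and |-z⟩ = |-z⟩.
|⟨-z|-y⟩|² = 1/2.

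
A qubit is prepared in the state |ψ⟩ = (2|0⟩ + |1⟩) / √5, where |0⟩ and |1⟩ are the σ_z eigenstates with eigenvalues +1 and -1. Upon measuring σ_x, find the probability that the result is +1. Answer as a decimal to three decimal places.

|+x⟩ = (|0⟩ + |1⟩)/√2, so ⟨+x|ψ⟩ = (3) / (√2·√5).
P = |3|² / 10 = 9/10.

0.900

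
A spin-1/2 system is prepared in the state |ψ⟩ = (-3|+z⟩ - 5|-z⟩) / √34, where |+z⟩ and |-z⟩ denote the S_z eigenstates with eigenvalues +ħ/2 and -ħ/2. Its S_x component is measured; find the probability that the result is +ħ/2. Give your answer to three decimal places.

0.941

|+x⟩ = (|+z⟩ + |-z⟩)/√2, so ⟨+x|ψ⟩ = (-8) / (√2·√34).
P = |-8|² / 68 = 64/68.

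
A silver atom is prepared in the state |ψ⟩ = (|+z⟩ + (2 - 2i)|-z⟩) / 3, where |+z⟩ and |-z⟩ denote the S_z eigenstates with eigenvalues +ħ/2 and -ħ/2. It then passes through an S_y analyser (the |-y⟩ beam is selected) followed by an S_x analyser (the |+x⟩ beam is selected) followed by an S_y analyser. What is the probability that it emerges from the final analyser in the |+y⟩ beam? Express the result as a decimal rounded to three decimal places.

0.181

First analyser (S_y): P(|-y⟩) = |⟨-y|ψ⟩|² = 13/18.
After stage 1 the state is |-y⟩; P(|+x⟩) = |⟨+x|-y⟩|² = 1/2.
After stage 2 the state is |+x⟩; P(|+y⟩) = |⟨+y|+x⟩|² = 1/2.
Joint probability = 13/18 × 1/2 × 1/2 = 0.181.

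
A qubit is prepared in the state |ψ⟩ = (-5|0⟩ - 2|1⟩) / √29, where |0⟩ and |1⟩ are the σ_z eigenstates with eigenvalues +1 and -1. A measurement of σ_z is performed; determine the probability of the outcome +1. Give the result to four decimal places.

The +1 outcome corresponds to |0⟩. Its amplitude in |ψ⟩ is -5/√29.
P = |-5|² / 29 = 25/29.

0.8621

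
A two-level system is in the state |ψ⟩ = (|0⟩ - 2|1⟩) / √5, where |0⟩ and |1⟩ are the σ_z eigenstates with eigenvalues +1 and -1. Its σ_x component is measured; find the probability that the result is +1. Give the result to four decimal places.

0.1000

|+x⟩ = (|0⟩ + |1⟩)/√2, so ⟨+x|ψ⟩ = (-1) / (√2·√5).
P = |-1|² / 10 = 1/10.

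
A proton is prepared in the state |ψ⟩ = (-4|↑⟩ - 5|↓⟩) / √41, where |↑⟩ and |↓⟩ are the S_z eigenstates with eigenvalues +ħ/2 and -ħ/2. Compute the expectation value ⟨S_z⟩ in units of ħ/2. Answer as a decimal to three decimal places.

-0.220

⟨σ_z⟩ = |a|² - |b|² divided by |a|²+|b|², with a, b the |↑⟩, |↓⟩ amplitudes.
= (16 - 25)/41 = -9/41.
⟨S_z⟩ = (ħ/2)·⟨σ_z⟩.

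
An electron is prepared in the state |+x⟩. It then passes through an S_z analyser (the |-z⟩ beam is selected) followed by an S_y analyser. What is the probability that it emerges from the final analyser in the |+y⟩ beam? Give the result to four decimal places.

0.2500

First analyser (S_z): from |+x⟩, P(|-z⟩) = 1/2.
After stage 1 the state is |-z⟩; P(|+y⟩) = |⟨+y|-z⟩|² = 1/2.
Joint probability = 1/2 × 1/2 = 0.2500.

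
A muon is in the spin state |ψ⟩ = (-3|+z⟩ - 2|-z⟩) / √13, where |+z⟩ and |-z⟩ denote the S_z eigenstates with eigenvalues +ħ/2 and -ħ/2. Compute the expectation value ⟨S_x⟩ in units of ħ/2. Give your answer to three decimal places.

0.923

⟨σ_x⟩ = 2 Re(a* b)/(|a|²+|b|²) with a = -3, b = -2.
a* b = 6, so ⟨σ_x⟩ = 12/13.
⟨S_x⟩ = (ħ/2)·⟨σ_x⟩.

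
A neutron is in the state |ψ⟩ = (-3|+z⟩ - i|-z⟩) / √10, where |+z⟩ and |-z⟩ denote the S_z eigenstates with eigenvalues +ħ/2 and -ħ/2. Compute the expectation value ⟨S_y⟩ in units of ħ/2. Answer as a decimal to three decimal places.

⟨σ_y⟩ = 2 Im(a* b)/(|a|²+|b|²) with a = -3, b = -i.
a* b = 3i, so ⟨σ_y⟩ = 6/10.
⟨S_y⟩ = (ħ/2)·⟨σ_y⟩.

0.600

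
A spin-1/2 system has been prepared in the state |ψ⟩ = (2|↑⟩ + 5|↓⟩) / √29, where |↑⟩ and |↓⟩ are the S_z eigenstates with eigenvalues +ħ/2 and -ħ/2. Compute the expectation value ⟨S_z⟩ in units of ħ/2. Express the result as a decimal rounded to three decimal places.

⟨σ_z⟩ = |a|² - |b|² divided by |a|²+|b|², with a, b the |↑⟩, |↓⟩ amplitudes.
= (4 - 25)/29 = -21/29.
⟨S_z⟩ = (ħ/2)·⟨σ_z⟩.

-0.724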